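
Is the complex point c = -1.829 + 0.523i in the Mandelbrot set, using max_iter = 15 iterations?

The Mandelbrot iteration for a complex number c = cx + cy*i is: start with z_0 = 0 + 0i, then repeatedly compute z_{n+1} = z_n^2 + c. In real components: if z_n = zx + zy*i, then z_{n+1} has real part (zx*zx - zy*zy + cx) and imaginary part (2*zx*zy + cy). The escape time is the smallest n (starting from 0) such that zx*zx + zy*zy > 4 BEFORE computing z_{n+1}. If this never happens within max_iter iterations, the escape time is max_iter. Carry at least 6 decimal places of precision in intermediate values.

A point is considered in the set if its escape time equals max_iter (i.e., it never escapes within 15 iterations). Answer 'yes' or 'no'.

Answer: no

Derivation:
z_0 = 0 + 0i, c = -1.8290 + 0.5230i
Iter 1: z = -1.8290 + 0.5230i, |z|^2 = 3.6188
Iter 2: z = 1.2427 + -1.3901i, |z|^2 = 3.4768
Iter 3: z = -2.2171 + -2.9321i, |z|^2 = 13.5128
Escaped at iteration 3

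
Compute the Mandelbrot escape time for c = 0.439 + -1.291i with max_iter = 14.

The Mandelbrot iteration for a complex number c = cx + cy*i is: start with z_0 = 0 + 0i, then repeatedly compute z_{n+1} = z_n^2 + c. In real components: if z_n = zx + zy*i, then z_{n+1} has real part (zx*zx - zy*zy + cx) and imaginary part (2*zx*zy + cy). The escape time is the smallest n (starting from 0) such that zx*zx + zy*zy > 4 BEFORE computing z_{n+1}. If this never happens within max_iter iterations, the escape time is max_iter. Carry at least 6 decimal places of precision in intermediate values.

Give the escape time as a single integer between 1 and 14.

Answer: 2

Derivation:
z_0 = 0 + 0i, c = 0.4390 + -1.2910i
Iter 1: z = 0.4390 + -1.2910i, |z|^2 = 1.8594
Iter 2: z = -1.0350 + -2.4245i, |z|^2 = 6.9493
Escaped at iteration 2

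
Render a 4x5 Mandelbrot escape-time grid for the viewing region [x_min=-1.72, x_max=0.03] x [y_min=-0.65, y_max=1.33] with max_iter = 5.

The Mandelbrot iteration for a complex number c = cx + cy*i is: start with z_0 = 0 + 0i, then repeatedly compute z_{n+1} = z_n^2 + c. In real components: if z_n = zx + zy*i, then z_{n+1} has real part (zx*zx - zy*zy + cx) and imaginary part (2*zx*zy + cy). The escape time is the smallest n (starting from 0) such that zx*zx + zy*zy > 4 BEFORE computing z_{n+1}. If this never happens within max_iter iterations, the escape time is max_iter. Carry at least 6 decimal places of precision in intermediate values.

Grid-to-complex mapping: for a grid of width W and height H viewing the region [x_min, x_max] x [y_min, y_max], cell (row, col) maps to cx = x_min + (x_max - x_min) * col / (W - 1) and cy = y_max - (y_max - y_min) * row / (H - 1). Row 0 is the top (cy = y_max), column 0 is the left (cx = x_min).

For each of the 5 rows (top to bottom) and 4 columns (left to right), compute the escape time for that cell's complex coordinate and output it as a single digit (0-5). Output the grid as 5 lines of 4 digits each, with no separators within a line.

(row=0, col=0): c = -1.7200 + 1.3300i → escape time 1
(row=0, col=1): c = -1.1367 + 1.3300i → escape time 2
(row=0, col=2): c = -0.5533 + 1.3300i → escape time 2
(row=0, col=3): c = 0.0300 + 1.3300i → escape time 2
(row=1, col=0): c = -1.7200 + 0.8350i → escape time 2
(row=1, col=1): c = -1.1367 + 0.8350i → escape time 3
(row=1, col=2): c = -0.5533 + 0.8350i → escape time 4
(row=1, col=3): c = 0.0300 + 0.8350i → escape time 5
(row=2, col=0): c = -1.7200 + 0.3400i → escape time 4
(row=2, col=1): c = -1.1367 + 0.3400i → escape time 5
(row=2, col=2): c = -0.5533 + 0.3400i → escape time 5
(row=2, col=3): c = 0.0300 + 0.3400i → escape time 5
(row=3, col=0): c = -1.7200 + -0.1550i → escape time 4
(row=3, col=1): c = -1.1367 + -0.1550i → escape time 5
(row=3, col=2): c = -0.5533 + -0.1550i → escape time 5
(row=3, col=3): c = 0.0300 + -0.1550i → escape time 5
(row=4, col=0): c = -1.7200 + -0.6500i → escape time 3
(row=4, col=1): c = -1.1367 + -0.6500i → escape time 3
(row=4, col=2): c = -0.5533 + -0.6500i → escape time 5
(row=4, col=3): c = 0.0300 + -0.6500i → escape time 5

Answer: 1222
2345
4555
4555
3355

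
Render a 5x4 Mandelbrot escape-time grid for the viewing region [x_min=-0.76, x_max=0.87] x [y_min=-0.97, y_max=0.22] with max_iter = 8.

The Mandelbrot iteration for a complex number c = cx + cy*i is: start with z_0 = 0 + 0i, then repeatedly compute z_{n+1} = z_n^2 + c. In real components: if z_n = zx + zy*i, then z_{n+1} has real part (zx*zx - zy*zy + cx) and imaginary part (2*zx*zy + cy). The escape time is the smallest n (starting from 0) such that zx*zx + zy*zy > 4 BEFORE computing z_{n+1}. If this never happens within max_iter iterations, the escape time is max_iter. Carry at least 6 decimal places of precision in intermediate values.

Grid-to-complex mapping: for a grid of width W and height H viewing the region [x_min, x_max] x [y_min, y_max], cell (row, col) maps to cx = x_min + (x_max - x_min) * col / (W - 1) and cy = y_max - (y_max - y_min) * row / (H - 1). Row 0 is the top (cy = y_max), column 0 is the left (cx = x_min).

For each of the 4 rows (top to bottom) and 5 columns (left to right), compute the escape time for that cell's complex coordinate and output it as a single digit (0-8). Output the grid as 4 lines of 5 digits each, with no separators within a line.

Answer: 88873
88863
68852
35532

Derivation:
(row=0, col=0): c = -0.7600 + 0.2200i → escape time 8
(row=0, col=1): c = -0.3525 + 0.2200i → escape time 8
(row=0, col=2): c = 0.0550 + 0.2200i → escape time 8
(row=0, col=3): c = 0.4625 + 0.2200i → escape time 7
(row=0, col=4): c = 0.8700 + 0.2200i → escape time 3
(row=1, col=0): c = -0.7600 + -0.1767i → escape time 8
(row=1, col=1): c = -0.3525 + -0.1767i → escape time 8
(row=1, col=2): c = 0.0550 + -0.1767i → escape time 8
(row=1, col=3): c = 0.4625 + -0.1767i → escape time 6
(row=1, col=4): c = 0.8700 + -0.1767i → escape time 3
(row=2, col=0): c = -0.7600 + -0.5733i → escape time 6
(row=2, col=1): c = -0.3525 + -0.5733i → escape time 8
(row=2, col=2): c = 0.0550 + -0.5733i → escape time 8
(row=2, col=3): c = 0.4625 + -0.5733i → escape time 5
(row=2, col=4): c = 0.8700 + -0.5733i → escape time 2
(row=3, col=0): c = -0.7600 + -0.9700i → escape time 3
(row=3, col=1): c = -0.3525 + -0.9700i → escape time 5
(row=3, col=2): c = 0.0550 + -0.9700i → escape time 5
(row=3, col=3): c = 0.4625 + -0.9700i → escape time 3
(row=3, col=4): c = 0.8700 + -0.9700i → escape time 2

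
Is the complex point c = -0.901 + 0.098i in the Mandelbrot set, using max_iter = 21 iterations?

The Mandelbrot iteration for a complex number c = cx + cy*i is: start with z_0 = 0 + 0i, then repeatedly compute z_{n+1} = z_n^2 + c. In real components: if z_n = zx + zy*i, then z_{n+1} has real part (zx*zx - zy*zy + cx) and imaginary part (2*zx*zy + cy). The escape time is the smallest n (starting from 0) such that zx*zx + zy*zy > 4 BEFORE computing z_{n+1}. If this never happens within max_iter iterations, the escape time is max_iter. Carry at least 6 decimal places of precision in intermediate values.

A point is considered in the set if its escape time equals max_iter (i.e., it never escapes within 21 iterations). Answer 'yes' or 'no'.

Answer: yes

Derivation:
z_0 = 0 + 0i, c = -0.9010 + 0.0980i
Iter 1: z = -0.9010 + 0.0980i, |z|^2 = 0.8214
Iter 2: z = -0.0988 + -0.0786i, |z|^2 = 0.0159
Iter 3: z = -0.8974 + 0.1135i, |z|^2 = 0.8182
Iter 4: z = -0.1085 + -0.1058i, |z|^2 = 0.0230
Iter 5: z = -0.9004 + 0.1210i, |z|^2 = 0.8254
Iter 6: z = -0.1049 + -0.1198i, |z|^2 = 0.0254
Iter 7: z = -0.9044 + 0.1231i, |z|^2 = 0.8330
Iter 8: z = -0.0983 + -0.1247i, |z|^2 = 0.0252
Iter 9: z = -0.9069 + 0.1225i, |z|^2 = 0.8375
Iter 10: z = -0.0936 + -0.1242i, |z|^2 = 0.0242
Iter 11: z = -0.9077 + 0.1212i, |z|^2 = 0.8386
Iter 12: z = -0.0918 + -0.1221i, |z|^2 = 0.0233
Iter 13: z = -0.9075 + 0.1204i, |z|^2 = 0.8380
Iter 14: z = -0.0920 + -0.1206i, |z|^2 = 0.0230
Iter 15: z = -0.9071 + 0.1202i, |z|^2 = 0.8372
Iter 16: z = -0.0927 + -0.1200i, |z|^2 = 0.0230
Iter 17: z = -0.9068 + 0.1202i, |z|^2 = 0.8368
Iter 18: z = -0.0931 + -0.1201i, |z|^2 = 0.0231
Iter 19: z = -0.9067 + 0.1204i, |z|^2 = 0.8367
Iter 20: z = -0.0933 + -0.1203i, |z|^2 = 0.0232
Did not escape in 21 iterations → in set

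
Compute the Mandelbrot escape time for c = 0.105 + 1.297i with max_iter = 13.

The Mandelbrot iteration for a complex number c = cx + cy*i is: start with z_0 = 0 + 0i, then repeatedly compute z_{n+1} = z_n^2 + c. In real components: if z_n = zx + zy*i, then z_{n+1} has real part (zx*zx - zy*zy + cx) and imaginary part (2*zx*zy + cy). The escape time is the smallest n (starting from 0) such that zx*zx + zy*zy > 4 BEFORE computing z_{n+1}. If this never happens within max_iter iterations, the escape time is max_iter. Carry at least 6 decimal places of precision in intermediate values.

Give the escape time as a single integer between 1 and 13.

z_0 = 0 + 0i, c = 0.1050 + 1.2970i
Iter 1: z = 0.1050 + 1.2970i, |z|^2 = 1.6932
Iter 2: z = -1.5662 + 1.5694i, |z|^2 = 4.9159
Escaped at iteration 2

Answer: 2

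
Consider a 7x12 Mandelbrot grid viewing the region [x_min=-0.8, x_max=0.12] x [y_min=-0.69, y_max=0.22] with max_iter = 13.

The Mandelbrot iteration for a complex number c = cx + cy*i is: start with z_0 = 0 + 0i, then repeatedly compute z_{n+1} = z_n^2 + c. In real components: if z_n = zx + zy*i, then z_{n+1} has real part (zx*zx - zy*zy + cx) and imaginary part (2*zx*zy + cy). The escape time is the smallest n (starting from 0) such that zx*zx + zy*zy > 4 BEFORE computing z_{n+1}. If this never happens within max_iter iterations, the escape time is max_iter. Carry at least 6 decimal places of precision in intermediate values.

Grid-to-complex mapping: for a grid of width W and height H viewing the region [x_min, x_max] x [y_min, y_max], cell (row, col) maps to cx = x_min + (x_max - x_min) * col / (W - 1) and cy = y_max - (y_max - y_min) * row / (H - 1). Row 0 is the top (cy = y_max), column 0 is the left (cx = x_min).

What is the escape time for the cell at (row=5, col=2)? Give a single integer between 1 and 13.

Answer: 13

Derivation:
z_0 = 0 + 0i, c = -0.4933 + -0.1936i
Iter 1: z = -0.4933 + -0.1936i, |z|^2 = 0.2809
Iter 2: z = -0.2875 + -0.0026i, |z|^2 = 0.0826
Iter 3: z = -0.4107 + -0.1922i, |z|^2 = 0.2056
Iter 4: z = -0.3616 + -0.0358i, |z|^2 = 0.1320
Iter 5: z = -0.3639 + -0.1677i, |z|^2 = 0.1605
Iter 6: z = -0.3891 + -0.0716i, |z|^2 = 0.1565
Iter 7: z = -0.3471 + -0.1380i, |z|^2 = 0.1395
Iter 8: z = -0.3919 + -0.0979i, |z|^2 = 0.1632
Iter 9: z = -0.3493 + -0.1169i, |z|^2 = 0.1357
Iter 10: z = -0.3850 + -0.1119i, |z|^2 = 0.1607
Iter 11: z = -0.3577 + -0.1074i, |z|^2 = 0.1395
Iter 12: z = -0.3770 + -0.1168i, |z|^2 = 0.1557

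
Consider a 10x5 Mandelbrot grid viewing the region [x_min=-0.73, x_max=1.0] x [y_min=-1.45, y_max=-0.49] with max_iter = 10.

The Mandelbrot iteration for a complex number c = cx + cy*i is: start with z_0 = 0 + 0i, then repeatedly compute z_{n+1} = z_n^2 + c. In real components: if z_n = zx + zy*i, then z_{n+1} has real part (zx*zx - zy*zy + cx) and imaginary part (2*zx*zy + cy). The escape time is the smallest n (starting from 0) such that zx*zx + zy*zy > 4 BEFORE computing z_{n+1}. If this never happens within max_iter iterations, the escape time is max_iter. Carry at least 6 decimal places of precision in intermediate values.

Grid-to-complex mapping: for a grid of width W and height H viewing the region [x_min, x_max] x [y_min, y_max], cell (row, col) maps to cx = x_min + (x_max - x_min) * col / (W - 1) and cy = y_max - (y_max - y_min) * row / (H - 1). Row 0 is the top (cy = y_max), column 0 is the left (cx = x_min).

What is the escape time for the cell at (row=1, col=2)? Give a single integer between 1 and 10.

Answer: 8

Derivation:
z_0 = 0 + 0i, c = -0.3456 + -0.7300i
Iter 1: z = -0.3456 + -0.7300i, |z|^2 = 0.6523
Iter 2: z = -0.7590 + -0.2255i, |z|^2 = 0.6270
Iter 3: z = 0.1798 + -0.3877i, |z|^2 = 0.1826
Iter 4: z = -0.4635 + -0.8694i, |z|^2 = 0.9707
Iter 5: z = -0.8865 + 0.0760i, |z|^2 = 0.7916
Iter 6: z = 0.4345 + -0.8647i, |z|^2 = 0.9366
Iter 7: z = -0.9045 + -1.4815i, |z|^2 = 3.0130
Iter 8: z = -1.7224 + 1.9500i, |z|^2 = 6.7691
Escaped at iteration 8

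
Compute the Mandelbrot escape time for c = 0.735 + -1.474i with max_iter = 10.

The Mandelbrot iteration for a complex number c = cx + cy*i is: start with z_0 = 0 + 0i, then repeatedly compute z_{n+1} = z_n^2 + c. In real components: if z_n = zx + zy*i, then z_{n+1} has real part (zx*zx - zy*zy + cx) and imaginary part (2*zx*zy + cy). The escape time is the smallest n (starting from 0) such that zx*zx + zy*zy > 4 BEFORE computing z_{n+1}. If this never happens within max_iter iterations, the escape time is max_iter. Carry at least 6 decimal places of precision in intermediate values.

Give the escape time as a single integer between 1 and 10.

z_0 = 0 + 0i, c = 0.7350 + -1.4740i
Iter 1: z = 0.7350 + -1.4740i, |z|^2 = 2.7129
Iter 2: z = -0.8975 + -3.6408i, |z|^2 = 14.0607
Escaped at iteration 2

Answer: 2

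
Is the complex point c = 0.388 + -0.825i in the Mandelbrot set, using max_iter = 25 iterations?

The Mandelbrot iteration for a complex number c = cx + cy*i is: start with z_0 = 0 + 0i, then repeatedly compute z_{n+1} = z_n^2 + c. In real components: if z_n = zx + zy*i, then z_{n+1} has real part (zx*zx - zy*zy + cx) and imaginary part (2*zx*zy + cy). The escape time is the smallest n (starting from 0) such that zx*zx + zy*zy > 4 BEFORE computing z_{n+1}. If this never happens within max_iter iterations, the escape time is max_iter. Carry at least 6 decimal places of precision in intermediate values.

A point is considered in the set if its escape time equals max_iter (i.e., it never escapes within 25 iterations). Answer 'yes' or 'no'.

Answer: no

Derivation:
z_0 = 0 + 0i, c = 0.3880 + -0.8250i
Iter 1: z = 0.3880 + -0.8250i, |z|^2 = 0.8312
Iter 2: z = -0.1421 + -1.4652i, |z|^2 = 2.1670
Iter 3: z = -1.7386 + -0.4086i, |z|^2 = 3.1898
Iter 4: z = 3.2438 + 0.5960i, |z|^2 = 10.8776
Escaped at iteration 4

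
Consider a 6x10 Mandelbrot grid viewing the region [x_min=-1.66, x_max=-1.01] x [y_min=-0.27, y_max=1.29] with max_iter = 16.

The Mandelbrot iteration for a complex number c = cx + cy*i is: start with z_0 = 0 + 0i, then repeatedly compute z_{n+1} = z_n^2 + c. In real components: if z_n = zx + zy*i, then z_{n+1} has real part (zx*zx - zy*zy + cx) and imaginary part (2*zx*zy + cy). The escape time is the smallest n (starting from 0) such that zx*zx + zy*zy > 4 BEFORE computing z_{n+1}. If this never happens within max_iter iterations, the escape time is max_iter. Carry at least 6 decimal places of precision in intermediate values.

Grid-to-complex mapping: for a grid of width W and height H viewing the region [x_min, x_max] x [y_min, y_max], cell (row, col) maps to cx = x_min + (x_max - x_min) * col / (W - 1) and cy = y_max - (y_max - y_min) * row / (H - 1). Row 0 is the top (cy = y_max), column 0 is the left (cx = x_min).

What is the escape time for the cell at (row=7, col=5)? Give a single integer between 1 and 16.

z_0 = 0 + 0i, c = -1.0100 + 0.0767i
Iter 1: z = -1.0100 + 0.0767i, |z|^2 = 1.0260
Iter 2: z = 0.0042 + -0.0782i, |z|^2 = 0.0061
Iter 3: z = -1.0161 + 0.0760i, |z|^2 = 1.0382
Iter 4: z = 0.0167 + -0.0778i, |z|^2 = 0.0063
Iter 5: z = -1.0158 + 0.0741i, |z|^2 = 1.0373
Iter 6: z = 0.0163 + -0.0738i, |z|^2 = 0.0057
Iter 7: z = -1.0152 + 0.0743i, |z|^2 = 1.0361
Iter 8: z = 0.0151 + -0.0741i, |z|^2 = 0.0057
Iter 9: z = -1.0153 + 0.0744i, |z|^2 = 1.0363
Iter 10: z = 0.0152 + -0.0745i, |z|^2 = 0.0058
Iter 11: z = -1.0153 + 0.0744i, |z|^2 = 1.0364
Iter 12: z = 0.0153 + -0.0744i, |z|^2 = 0.0058
Iter 13: z = -1.0153 + 0.0744i, |z|^2 = 1.0364
Iter 14: z = 0.0153 + -0.0744i, |z|^2 = 0.0058
Iter 15: z = -1.0153 + 0.0744i, |z|^2 = 1.0364

Answer: 16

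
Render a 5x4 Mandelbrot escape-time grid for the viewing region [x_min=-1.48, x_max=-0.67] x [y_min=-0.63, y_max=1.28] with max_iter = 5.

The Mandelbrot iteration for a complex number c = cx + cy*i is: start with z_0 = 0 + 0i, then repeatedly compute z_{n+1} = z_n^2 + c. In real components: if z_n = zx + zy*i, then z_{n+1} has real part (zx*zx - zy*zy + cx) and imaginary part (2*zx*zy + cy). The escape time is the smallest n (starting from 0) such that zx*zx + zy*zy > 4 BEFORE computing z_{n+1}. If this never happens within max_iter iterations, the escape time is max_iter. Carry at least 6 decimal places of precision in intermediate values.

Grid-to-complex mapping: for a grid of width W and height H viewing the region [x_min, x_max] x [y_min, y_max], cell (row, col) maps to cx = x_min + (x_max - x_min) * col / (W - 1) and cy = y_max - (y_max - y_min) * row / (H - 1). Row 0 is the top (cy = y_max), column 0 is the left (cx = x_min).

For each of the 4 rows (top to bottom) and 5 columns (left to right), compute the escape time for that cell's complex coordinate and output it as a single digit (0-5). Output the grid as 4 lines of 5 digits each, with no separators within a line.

(row=0, col=0): c = -1.4800 + 1.2800i → escape time 2
(row=0, col=1): c = -1.2775 + 1.2800i → escape time 2
(row=0, col=2): c = -1.0750 + 1.2800i → escape time 2
(row=0, col=3): c = -0.8725 + 1.2800i → escape time 3
(row=0, col=4): c = -0.6700 + 1.2800i → escape time 3
(row=1, col=0): c = -1.4800 + 0.6433i → escape time 3
(row=1, col=1): c = -1.2775 + 0.6433i → escape time 3
(row=1, col=2): c = -1.0750 + 0.6433i → escape time 4
(row=1, col=3): c = -0.8725 + 0.6433i → escape time 5
(row=1, col=4): c = -0.6700 + 0.6433i → escape time 5
(row=2, col=0): c = -1.4800 + 0.0067i → escape time 5
(row=2, col=1): c = -1.2775 + 0.0067i → escape time 5
(row=2, col=2): c = -1.0750 + 0.0067i → escape time 5
(row=2, col=3): c = -0.8725 + 0.0067i → escape time 5
(row=2, col=4): c = -0.6700 + 0.0067i → escape time 5
(row=3, col=0): c = -1.4800 + -0.6300i → escape time 3
(row=3, col=1): c = -1.2775 + -0.6300i → escape time 3
(row=3, col=2): c = -1.0750 + -0.6300i → escape time 4
(row=3, col=3): c = -0.8725 + -0.6300i → escape time 5
(row=3, col=4): c = -0.6700 + -0.6300i → escape time 5

Answer: 22233
33455
55555
33455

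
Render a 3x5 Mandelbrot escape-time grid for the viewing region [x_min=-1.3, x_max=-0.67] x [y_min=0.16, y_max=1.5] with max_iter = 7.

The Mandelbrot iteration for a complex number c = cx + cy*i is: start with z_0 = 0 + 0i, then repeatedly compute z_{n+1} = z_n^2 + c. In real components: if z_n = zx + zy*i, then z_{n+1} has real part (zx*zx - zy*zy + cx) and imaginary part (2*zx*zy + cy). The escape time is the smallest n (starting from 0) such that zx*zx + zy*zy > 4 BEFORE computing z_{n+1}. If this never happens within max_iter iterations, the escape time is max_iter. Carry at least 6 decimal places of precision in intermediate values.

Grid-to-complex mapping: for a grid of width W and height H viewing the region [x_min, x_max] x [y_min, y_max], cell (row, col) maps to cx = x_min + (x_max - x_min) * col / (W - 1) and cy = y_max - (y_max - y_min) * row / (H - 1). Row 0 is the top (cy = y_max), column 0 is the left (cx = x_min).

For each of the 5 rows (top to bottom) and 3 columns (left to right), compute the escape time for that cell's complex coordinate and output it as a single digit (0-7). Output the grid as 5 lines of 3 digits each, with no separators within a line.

Answer: 222
233
334
457
777

Derivation:
(row=0, col=0): c = -1.3000 + 1.5000i → escape time 2
(row=0, col=1): c = -0.9850 + 1.5000i → escape time 2
(row=0, col=2): c = -0.6700 + 1.5000i → escape time 2
(row=1, col=0): c = -1.3000 + 1.1650i → escape time 2
(row=1, col=1): c = -0.9850 + 1.1650i → escape time 3
(row=1, col=2): c = -0.6700 + 1.1650i → escape time 3
(row=2, col=0): c = -1.3000 + 0.8300i → escape time 3
(row=2, col=1): c = -0.9850 + 0.8300i → escape time 3
(row=2, col=2): c = -0.6700 + 0.8300i → escape time 4
(row=3, col=0): c = -1.3000 + 0.4950i → escape time 4
(row=3, col=1): c = -0.9850 + 0.4950i → escape time 5
(row=3, col=2): c = -0.6700 + 0.4950i → escape time 7
(row=4, col=0): c = -1.3000 + 0.1600i → escape time 7
(row=4, col=1): c = -0.9850 + 0.1600i → escape time 7
(row=4, col=2): c = -0.6700 + 0.1600i → escape time 7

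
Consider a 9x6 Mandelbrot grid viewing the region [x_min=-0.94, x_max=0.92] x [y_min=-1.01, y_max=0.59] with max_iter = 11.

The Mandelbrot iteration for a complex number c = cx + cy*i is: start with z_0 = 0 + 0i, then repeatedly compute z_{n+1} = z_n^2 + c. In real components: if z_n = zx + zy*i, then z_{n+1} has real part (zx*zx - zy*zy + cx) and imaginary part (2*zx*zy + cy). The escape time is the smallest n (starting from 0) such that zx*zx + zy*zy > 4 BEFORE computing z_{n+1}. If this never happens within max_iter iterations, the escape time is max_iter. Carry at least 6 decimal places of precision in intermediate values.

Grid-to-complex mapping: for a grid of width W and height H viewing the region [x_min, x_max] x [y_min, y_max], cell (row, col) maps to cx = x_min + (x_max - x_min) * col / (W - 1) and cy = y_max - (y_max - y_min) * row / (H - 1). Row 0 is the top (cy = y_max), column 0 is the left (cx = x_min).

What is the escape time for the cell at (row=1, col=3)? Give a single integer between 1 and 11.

Answer: 11

Derivation:
z_0 = 0 + 0i, c = -0.2425 + 0.2700i
Iter 1: z = -0.2425 + 0.2700i, |z|^2 = 0.1317
Iter 2: z = -0.2566 + 0.1391i, |z|^2 = 0.0852
Iter 3: z = -0.1960 + 0.1986i, |z|^2 = 0.0779
Iter 4: z = -0.2435 + 0.1921i, |z|^2 = 0.0962
Iter 5: z = -0.2201 + 0.1764i, |z|^2 = 0.0796
Iter 6: z = -0.2252 + 0.1923i, |z|^2 = 0.0877
Iter 7: z = -0.2288 + 0.1834i, |z|^2 = 0.0860
Iter 8: z = -0.2238 + 0.1861i, |z|^2 = 0.0847
Iter 9: z = -0.2271 + 0.1867i, |z|^2 = 0.0864
Iter 10: z = -0.2258 + 0.1852i, |z|^2 = 0.0853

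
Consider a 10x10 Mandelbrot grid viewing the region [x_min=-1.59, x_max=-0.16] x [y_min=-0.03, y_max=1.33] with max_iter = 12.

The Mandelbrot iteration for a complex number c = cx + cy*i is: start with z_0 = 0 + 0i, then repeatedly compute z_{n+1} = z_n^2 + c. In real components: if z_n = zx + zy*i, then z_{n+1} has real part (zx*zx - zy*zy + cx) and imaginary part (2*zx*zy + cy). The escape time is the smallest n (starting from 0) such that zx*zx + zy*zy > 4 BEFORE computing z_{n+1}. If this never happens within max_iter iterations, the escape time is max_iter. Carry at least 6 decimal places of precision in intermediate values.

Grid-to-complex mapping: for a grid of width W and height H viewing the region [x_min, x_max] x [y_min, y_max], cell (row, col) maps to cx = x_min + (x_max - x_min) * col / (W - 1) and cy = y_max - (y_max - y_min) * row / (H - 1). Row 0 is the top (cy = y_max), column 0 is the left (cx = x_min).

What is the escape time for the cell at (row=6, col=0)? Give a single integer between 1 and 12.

z_0 = 0 + 0i, c = -1.5900 + 0.4233i
Iter 1: z = -1.5900 + 0.4233i, |z|^2 = 2.7073
Iter 2: z = 0.7589 + -0.9229i, |z|^2 = 1.4276
Iter 3: z = -1.8658 + -0.9774i, |z|^2 = 4.4364
Escaped at iteration 3

Answer: 3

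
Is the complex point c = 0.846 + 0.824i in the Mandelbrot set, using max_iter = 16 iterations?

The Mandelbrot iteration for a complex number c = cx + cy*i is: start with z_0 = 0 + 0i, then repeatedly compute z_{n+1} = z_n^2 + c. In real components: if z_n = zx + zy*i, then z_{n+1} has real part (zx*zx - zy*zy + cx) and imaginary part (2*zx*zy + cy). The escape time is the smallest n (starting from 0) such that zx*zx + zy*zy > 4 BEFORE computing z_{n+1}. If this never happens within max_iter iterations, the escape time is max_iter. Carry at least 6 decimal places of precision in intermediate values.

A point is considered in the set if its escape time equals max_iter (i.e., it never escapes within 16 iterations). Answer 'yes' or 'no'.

z_0 = 0 + 0i, c = 0.8460 + 0.8240i
Iter 1: z = 0.8460 + 0.8240i, |z|^2 = 1.3947
Iter 2: z = 0.8827 + 2.2182i, |z|^2 = 5.6997
Escaped at iteration 2

Answer: no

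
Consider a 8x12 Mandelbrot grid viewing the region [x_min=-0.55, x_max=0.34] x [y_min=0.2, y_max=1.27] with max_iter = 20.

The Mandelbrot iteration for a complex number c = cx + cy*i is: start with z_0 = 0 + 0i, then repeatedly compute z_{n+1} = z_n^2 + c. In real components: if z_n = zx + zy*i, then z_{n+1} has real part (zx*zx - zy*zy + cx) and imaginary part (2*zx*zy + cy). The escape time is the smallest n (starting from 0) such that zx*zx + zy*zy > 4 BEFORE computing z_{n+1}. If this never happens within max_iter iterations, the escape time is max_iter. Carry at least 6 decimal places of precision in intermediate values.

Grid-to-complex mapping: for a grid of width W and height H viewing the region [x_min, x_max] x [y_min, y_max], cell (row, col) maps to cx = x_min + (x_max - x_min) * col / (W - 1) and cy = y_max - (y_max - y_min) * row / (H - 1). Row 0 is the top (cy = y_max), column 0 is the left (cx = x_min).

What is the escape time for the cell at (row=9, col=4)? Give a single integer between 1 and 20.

z_0 = 0 + 0i, c = -0.0414 + 0.3945i
Iter 1: z = -0.0414 + 0.3945i, |z|^2 = 0.1574
Iter 2: z = -0.1954 + 0.3619i, |z|^2 = 0.1691
Iter 3: z = -0.1342 + 0.2531i, |z|^2 = 0.0821
Iter 4: z = -0.0875 + 0.3266i, |z|^2 = 0.1143
Iter 5: z = -0.1404 + 0.3374i, |z|^2 = 0.1336
Iter 6: z = -0.1355 + 0.2998i, |z|^2 = 0.1082
Iter 7: z = -0.1129 + 0.3133i, |z|^2 = 0.1109
Iter 8: z = -0.1268 + 0.3238i, |z|^2 = 0.1209
Iter 9: z = -0.1302 + 0.3124i, |z|^2 = 0.1146
Iter 10: z = -0.1221 + 0.3132i, |z|^2 = 0.1130
Iter 11: z = -0.1246 + 0.3181i, |z|^2 = 0.1167
Iter 12: z = -0.1271 + 0.3153i, |z|^2 = 0.1155
Iter 13: z = -0.1247 + 0.3144i, |z|^2 = 0.1144
Iter 14: z = -0.1247 + 0.3161i, |z|^2 = 0.1155
Iter 15: z = -0.1258 + 0.3157i, |z|^2 = 0.1155
Iter 16: z = -0.1252 + 0.3151i, |z|^2 = 0.1150
Iter 17: z = -0.1250 + 0.3156i, |z|^2 = 0.1152
Iter 18: z = -0.1254 + 0.3156i, |z|^2 = 0.1153
Iter 19: z = -0.1253 + 0.3154i, |z|^2 = 0.1152

Answer: 20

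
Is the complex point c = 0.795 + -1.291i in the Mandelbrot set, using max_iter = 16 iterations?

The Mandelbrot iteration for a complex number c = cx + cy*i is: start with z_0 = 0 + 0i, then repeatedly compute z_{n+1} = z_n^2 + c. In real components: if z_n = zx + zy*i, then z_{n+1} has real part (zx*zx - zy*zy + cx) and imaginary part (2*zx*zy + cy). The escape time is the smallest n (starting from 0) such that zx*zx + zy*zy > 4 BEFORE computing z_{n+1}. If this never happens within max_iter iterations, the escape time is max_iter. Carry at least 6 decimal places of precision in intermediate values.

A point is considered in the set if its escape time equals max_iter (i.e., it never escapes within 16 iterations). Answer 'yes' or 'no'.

z_0 = 0 + 0i, c = 0.7950 + -1.2910i
Iter 1: z = 0.7950 + -1.2910i, |z|^2 = 2.2987
Iter 2: z = -0.2397 + -3.3437i, |z|^2 = 11.2377
Escaped at iteration 2

Answer: no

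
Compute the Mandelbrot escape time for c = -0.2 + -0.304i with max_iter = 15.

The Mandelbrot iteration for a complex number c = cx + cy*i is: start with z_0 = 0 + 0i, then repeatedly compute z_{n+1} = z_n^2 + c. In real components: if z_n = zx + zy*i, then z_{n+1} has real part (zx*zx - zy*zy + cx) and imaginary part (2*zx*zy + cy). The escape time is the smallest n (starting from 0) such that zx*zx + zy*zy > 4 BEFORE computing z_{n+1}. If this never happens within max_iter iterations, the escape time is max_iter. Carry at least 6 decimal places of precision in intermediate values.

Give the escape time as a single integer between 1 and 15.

Answer: 15

Derivation:
z_0 = 0 + 0i, c = -0.2000 + -0.3040i
Iter 1: z = -0.2000 + -0.3040i, |z|^2 = 0.1324
Iter 2: z = -0.2524 + -0.1824i, |z|^2 = 0.0970
Iter 3: z = -0.1696 + -0.2119i, |z|^2 = 0.0737
Iter 4: z = -0.2162 + -0.2321i, |z|^2 = 0.1006
Iter 5: z = -0.2072 + -0.2036i, |z|^2 = 0.0844
Iter 6: z = -0.1986 + -0.2196i, |z|^2 = 0.0877
Iter 7: z = -0.2088 + -0.2168i, |z|^2 = 0.0906
Iter 8: z = -0.2034 + -0.2135i, |z|^2 = 0.0869
Iter 9: z = -0.2042 + -0.2172i, |z|^2 = 0.0889
Iter 10: z = -0.2055 + -0.2153i, |z|^2 = 0.0886
Iter 11: z = -0.2041 + -0.2155i, |z|^2 = 0.0881
Iter 12: z = -0.2048 + -0.2160i, |z|^2 = 0.0886
Iter 13: z = -0.2047 + -0.2155i, |z|^2 = 0.0884
Iter 14: z = -0.2045 + -0.2157i, |z|^2 = 0.0884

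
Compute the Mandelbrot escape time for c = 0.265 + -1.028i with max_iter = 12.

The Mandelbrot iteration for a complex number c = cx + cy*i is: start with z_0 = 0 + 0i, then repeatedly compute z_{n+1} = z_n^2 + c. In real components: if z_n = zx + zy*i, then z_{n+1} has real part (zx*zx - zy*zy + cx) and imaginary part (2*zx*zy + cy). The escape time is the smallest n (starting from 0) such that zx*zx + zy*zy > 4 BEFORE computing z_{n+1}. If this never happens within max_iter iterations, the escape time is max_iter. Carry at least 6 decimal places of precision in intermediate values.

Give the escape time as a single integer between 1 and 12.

Answer: 3

Derivation:
z_0 = 0 + 0i, c = 0.2650 + -1.0280i
Iter 1: z = 0.2650 + -1.0280i, |z|^2 = 1.1270
Iter 2: z = -0.7216 + -1.5728i, |z|^2 = 2.9945
Iter 3: z = -1.6882 + 1.2418i, |z|^2 = 4.3920
Escaped at iteration 3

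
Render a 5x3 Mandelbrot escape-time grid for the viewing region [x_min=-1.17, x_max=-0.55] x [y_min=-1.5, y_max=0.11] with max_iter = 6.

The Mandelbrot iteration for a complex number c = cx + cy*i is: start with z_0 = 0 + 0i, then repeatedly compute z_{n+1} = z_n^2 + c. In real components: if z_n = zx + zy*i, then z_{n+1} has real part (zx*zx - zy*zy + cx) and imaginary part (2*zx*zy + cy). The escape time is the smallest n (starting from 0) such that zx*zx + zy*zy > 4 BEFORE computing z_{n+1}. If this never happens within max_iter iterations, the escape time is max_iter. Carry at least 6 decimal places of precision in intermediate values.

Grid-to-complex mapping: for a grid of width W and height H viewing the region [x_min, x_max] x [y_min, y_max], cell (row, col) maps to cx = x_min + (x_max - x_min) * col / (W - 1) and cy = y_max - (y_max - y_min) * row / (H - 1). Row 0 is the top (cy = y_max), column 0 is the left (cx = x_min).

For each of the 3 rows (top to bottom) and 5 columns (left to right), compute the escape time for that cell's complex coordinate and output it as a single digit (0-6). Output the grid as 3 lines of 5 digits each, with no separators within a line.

Answer: 66666
34456
22222

Derivation:
(row=0, col=0): c = -1.1700 + 0.1100i → escape time 6
(row=0, col=1): c = -1.0150 + 0.1100i → escape time 6
(row=0, col=2): c = -0.8600 + 0.1100i → escape time 6
(row=0, col=3): c = -0.7050 + 0.1100i → escape time 6
(row=0, col=4): c = -0.5500 + 0.1100i → escape time 6
(row=1, col=0): c = -1.1700 + -0.6950i → escape time 3
(row=1, col=1): c = -1.0150 + -0.6950i → escape time 4
(row=1, col=2): c = -0.8600 + -0.6950i → escape time 4
(row=1, col=3): c = -0.7050 + -0.6950i → escape time 5
(row=1, col=4): c = -0.5500 + -0.6950i → escape time 6
(row=2, col=0): c = -1.1700 + -1.5000i → escape time 2
(row=2, col=1): c = -1.0150 + -1.5000i → escape time 2
(row=2, col=2): c = -0.8600 + -1.5000i → escape time 2
(row=2, col=3): c = -0.7050 + -1.5000i → escape time 2
(row=2, col=4): c = -0.5500 + -1.5000i → escape time 2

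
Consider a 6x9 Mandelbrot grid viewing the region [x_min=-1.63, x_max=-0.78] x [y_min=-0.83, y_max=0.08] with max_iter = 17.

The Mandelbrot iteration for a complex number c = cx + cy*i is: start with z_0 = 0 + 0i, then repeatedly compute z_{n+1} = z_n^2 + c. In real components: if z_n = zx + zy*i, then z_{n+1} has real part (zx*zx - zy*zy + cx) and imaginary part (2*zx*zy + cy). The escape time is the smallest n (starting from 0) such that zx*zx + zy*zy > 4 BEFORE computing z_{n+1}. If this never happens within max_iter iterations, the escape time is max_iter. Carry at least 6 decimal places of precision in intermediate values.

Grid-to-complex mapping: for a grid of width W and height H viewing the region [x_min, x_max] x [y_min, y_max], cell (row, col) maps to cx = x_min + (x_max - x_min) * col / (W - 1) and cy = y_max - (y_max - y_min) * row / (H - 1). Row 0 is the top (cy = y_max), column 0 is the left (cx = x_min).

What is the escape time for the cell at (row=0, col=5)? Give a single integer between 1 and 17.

Answer: 17

Derivation:
z_0 = 0 + 0i, c = -0.7800 + 0.0800i
Iter 1: z = -0.7800 + 0.0800i, |z|^2 = 0.6148
Iter 2: z = -0.1780 + -0.0448i, |z|^2 = 0.0337
Iter 3: z = -0.7503 + 0.0959i, |z|^2 = 0.5722
Iter 4: z = -0.2262 + -0.0640i, |z|^2 = 0.0553
Iter 5: z = -0.7329 + 0.1089i, |z|^2 = 0.5490
Iter 6: z = -0.2547 + -0.0797i, |z|^2 = 0.0712
Iter 7: z = -0.7215 + 0.1206i, |z|^2 = 0.5351
Iter 8: z = -0.2740 + -0.0940i, |z|^2 = 0.0839
Iter 9: z = -0.7138 + 0.1315i, |z|^2 = 0.5267
Iter 10: z = -0.2878 + -0.1078i, |z|^2 = 0.0945
Iter 11: z = -0.7088 + 0.1420i, |z|^2 = 0.5225
Iter 12: z = -0.2978 + -0.1213i, |z|^2 = 0.1034
Iter 13: z = -0.7060 + 0.1523i, |z|^2 = 0.5216
Iter 14: z = -0.3047 + -0.1350i, |z|^2 = 0.1111
Iter 15: z = -0.7054 + 0.1623i, |z|^2 = 0.5239
Iter 16: z = -0.3088 + -0.1489i, |z|^2 = 0.1175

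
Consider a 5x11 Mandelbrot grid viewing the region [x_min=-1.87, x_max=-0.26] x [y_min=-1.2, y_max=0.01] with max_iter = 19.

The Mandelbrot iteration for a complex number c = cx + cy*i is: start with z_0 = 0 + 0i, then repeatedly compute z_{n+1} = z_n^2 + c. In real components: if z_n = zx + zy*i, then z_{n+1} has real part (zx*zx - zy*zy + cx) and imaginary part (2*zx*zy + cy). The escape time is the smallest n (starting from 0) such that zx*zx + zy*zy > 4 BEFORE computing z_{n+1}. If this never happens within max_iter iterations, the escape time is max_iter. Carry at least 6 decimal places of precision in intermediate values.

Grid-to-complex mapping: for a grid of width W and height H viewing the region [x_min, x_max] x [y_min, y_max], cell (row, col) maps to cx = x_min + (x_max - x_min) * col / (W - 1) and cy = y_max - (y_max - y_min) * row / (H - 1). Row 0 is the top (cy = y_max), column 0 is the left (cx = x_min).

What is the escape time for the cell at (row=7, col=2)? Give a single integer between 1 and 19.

z_0 = 0 + 0i, c = -1.0650 + -0.8370i
Iter 1: z = -1.0650 + -0.8370i, |z|^2 = 1.8348
Iter 2: z = -0.6313 + 0.9458i, |z|^2 = 1.2932
Iter 3: z = -1.5610 + -2.0313i, |z|^2 = 6.5626
Escaped at iteration 3

Answer: 3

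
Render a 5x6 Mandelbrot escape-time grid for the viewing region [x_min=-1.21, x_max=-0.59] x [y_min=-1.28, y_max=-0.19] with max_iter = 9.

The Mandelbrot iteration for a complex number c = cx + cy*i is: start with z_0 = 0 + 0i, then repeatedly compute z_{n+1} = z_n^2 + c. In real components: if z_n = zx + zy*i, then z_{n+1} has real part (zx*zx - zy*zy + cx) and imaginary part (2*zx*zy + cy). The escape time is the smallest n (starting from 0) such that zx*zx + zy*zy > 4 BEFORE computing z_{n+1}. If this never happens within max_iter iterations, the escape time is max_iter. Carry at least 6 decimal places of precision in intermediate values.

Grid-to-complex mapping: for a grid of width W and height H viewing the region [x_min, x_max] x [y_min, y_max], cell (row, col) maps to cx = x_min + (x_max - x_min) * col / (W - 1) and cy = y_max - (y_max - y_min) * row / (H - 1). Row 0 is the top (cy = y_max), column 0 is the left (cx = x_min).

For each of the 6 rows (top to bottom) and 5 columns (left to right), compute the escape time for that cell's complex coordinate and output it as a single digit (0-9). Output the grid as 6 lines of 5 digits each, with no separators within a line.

Answer: 99999
77789
34559
33344
33333
22233

Derivation:
(row=0, col=0): c = -1.2100 + -0.1900i → escape time 9
(row=0, col=1): c = -1.0550 + -0.1900i → escape time 9
(row=0, col=2): c = -0.9000 + -0.1900i → escape time 9
(row=0, col=3): c = -0.7450 + -0.1900i → escape time 9
(row=0, col=4): c = -0.5900 + -0.1900i → escape time 9
(row=1, col=0): c = -1.2100 + -0.4080i → escape time 7
(row=1, col=1): c = -1.0550 + -0.4080i → escape time 7
(row=1, col=2): c = -0.9000 + -0.4080i → escape time 7
(row=1, col=3): c = -0.7450 + -0.4080i → escape time 8
(row=1, col=4): c = -0.5900 + -0.4080i → escape time 9
(row=2, col=0): c = -1.2100 + -0.6260i → escape time 3
(row=2, col=1): c = -1.0550 + -0.6260i → escape time 4
(row=2, col=2): c = -0.9000 + -0.6260i → escape time 5
(row=2, col=3): c = -0.7450 + -0.6260i → escape time 5
(row=2, col=4): c = -0.5900 + -0.6260i → escape time 9
(row=3, col=0): c = -1.2100 + -0.8440i → escape time 3
(row=3, col=1): c = -1.0550 + -0.8440i → escape time 3
(row=3, col=2): c = -0.9000 + -0.8440i → escape time 3
(row=3, col=3): c = -0.7450 + -0.8440i → escape time 4
(row=3, col=4): c = -0.5900 + -0.8440i → escape time 4
(row=4, col=0): c = -1.2100 + -1.0620i → escape time 3
(row=4, col=1): c = -1.0550 + -1.0620i → escape time 3
(row=4, col=2): c = -0.9000 + -1.0620i → escape time 3
(row=4, col=3): c = -0.7450 + -1.0620i → escape time 3
(row=4, col=4): c = -0.5900 + -1.0620i → escape time 3
(row=5, col=0): c = -1.2100 + -1.2800i → escape time 2
(row=5, col=1): c = -1.0550 + -1.2800i → escape time 2
(row=5, col=2): c = -0.9000 + -1.2800i → escape time 2
(row=5, col=3): c = -0.7450 + -1.2800i → escape time 3
(row=5, col=4): c = -0.5900 + -1.2800i → escape time 3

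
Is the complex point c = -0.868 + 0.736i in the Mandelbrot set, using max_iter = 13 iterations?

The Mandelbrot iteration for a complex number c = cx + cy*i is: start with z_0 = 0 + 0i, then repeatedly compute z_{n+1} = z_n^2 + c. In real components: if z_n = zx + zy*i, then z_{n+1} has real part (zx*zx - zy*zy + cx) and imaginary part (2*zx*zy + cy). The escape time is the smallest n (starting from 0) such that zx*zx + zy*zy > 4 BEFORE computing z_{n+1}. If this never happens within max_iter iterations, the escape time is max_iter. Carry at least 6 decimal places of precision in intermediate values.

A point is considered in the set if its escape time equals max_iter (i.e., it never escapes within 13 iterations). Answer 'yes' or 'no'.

z_0 = 0 + 0i, c = -0.8680 + 0.7360i
Iter 1: z = -0.8680 + 0.7360i, |z|^2 = 1.2951
Iter 2: z = -0.6563 + -0.5417i, |z|^2 = 0.7241
Iter 3: z = -0.7307 + 1.4470i, |z|^2 = 2.6278
Iter 4: z = -2.4278 + -1.3788i, |z|^2 = 7.7953
Escaped at iteration 4

Answer: no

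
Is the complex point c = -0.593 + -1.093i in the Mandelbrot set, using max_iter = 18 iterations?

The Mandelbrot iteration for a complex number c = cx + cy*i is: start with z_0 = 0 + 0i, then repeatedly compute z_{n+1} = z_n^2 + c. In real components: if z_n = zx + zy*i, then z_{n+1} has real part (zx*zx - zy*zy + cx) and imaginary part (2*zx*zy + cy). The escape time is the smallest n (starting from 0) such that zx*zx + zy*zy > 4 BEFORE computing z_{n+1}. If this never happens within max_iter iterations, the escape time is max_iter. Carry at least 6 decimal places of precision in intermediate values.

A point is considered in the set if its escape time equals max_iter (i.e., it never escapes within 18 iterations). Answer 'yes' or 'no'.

Answer: no

Derivation:
z_0 = 0 + 0i, c = -0.5930 + -1.0930i
Iter 1: z = -0.5930 + -1.0930i, |z|^2 = 1.5463
Iter 2: z = -1.4360 + 0.2033i, |z|^2 = 2.1034
Iter 3: z = 1.4278 + -1.6769i, |z|^2 = 4.8504
Escaped at iteration 3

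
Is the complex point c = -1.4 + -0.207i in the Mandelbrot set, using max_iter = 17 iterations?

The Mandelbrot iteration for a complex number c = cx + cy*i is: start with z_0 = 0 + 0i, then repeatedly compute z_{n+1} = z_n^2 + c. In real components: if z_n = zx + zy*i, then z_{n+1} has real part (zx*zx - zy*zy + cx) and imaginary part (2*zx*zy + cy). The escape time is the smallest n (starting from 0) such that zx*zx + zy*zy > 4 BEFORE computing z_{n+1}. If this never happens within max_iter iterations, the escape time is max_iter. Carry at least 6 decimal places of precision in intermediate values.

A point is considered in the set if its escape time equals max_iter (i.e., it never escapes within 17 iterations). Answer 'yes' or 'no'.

Answer: no

Derivation:
z_0 = 0 + 0i, c = -1.4000 + -0.2070i
Iter 1: z = -1.4000 + -0.2070i, |z|^2 = 2.0028
Iter 2: z = 0.5172 + 0.3726i, |z|^2 = 0.4063
Iter 3: z = -1.2714 + 0.1784i, |z|^2 = 1.6482
Iter 4: z = 0.1846 + -0.6606i, |z|^2 = 0.4704
Iter 5: z = -1.8023 + -0.4509i, |z|^2 = 3.4516
Iter 6: z = 1.6450 + 1.4183i, |z|^2 = 4.7173
Escaped at iteration 6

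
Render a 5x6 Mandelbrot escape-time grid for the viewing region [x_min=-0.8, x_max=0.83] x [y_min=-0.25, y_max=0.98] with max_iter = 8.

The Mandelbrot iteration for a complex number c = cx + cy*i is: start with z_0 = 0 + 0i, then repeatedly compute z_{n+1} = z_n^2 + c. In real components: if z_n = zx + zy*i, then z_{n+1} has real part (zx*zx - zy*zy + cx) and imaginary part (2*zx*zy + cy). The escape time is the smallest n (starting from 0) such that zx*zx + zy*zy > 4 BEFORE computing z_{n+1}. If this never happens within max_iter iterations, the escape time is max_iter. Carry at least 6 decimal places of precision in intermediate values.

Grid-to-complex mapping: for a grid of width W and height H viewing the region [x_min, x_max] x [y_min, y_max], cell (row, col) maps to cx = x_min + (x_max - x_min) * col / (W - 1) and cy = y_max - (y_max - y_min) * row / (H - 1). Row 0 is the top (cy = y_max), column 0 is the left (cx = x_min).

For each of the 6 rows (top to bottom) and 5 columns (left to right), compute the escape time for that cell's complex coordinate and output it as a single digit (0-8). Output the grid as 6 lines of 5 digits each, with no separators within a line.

Answer: 35632
47842
68863
88883
88863
88883

Derivation:
(row=0, col=0): c = -0.8000 + 0.9800i → escape time 3
(row=0, col=1): c = -0.3925 + 0.9800i → escape time 5
(row=0, col=2): c = 0.0150 + 0.9800i → escape time 6
(row=0, col=3): c = 0.4225 + 0.9800i → escape time 3
(row=0, col=4): c = 0.8300 + 0.9800i → escape time 2
(row=1, col=0): c = -0.8000 + 0.7340i → escape time 4
(row=1, col=1): c = -0.3925 + 0.7340i → escape time 7
(row=1, col=2): c = 0.0150 + 0.7340i → escape time 8
(row=1, col=3): c = 0.4225 + 0.7340i → escape time 4
(row=1, col=4): c = 0.8300 + 0.7340i → escape time 2
(row=2, col=0): c = -0.8000 + 0.4880i → escape time 6
(row=2, col=1): c = -0.3925 + 0.4880i → escape time 8
(row=2, col=2): c = 0.0150 + 0.4880i → escape time 8
(row=2, col=3): c = 0.4225 + 0.4880i → escape time 6
(row=2, col=4): c = 0.8300 + 0.4880i → escape time 3
(row=3, col=0): c = -0.8000 + 0.2420i → escape time 8
(row=3, col=1): c = -0.3925 + 0.2420i → escape time 8
(row=3, col=2): c = 0.0150 + 0.2420i → escape time 8
(row=3, col=3): c = 0.4225 + 0.2420i → escape time 8
(row=3, col=4): c = 0.8300 + 0.2420i → escape time 3
(row=4, col=0): c = -0.8000 + -0.0040i → escape time 8
(row=4, col=1): c = -0.3925 + -0.0040i → escape time 8
(row=4, col=2): c = 0.0150 + -0.0040i → escape time 8
(row=4, col=3): c = 0.4225 + -0.0040i → escape time 6
(row=4, col=4): c = 0.8300 + -0.0040i → escape time 3
(row=5, col=0): c = -0.8000 + -0.2500i → escape time 8
(row=5, col=1): c = -0.3925 + -0.2500i → escape time 8
(row=5, col=2): c = 0.0150 + -0.2500i → escape time 8
(row=5, col=3): c = 0.4225 + -0.2500i → escape time 8
(row=5, col=4): c = 0.8300 + -0.2500i → escape time 3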